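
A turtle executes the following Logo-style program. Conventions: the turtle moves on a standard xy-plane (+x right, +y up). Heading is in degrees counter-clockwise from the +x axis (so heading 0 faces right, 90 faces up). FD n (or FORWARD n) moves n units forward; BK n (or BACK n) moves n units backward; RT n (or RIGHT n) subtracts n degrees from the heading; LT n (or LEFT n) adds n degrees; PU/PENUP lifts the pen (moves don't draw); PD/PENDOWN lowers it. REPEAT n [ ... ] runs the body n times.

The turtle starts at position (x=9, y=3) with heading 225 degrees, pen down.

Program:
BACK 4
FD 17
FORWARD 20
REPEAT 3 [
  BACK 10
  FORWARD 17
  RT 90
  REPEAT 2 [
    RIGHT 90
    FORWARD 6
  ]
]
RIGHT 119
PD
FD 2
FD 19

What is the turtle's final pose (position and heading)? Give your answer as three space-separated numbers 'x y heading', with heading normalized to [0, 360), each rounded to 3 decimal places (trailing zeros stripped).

Answer: 10.802 -11.011 16

Derivation:
Executing turtle program step by step:
Start: pos=(9,3), heading=225, pen down
BK 4: (9,3) -> (11.828,5.828) [heading=225, draw]
FD 17: (11.828,5.828) -> (-0.192,-6.192) [heading=225, draw]
FD 20: (-0.192,-6.192) -> (-14.335,-20.335) [heading=225, draw]
REPEAT 3 [
  -- iteration 1/3 --
  BK 10: (-14.335,-20.335) -> (-7.263,-13.263) [heading=225, draw]
  FD 17: (-7.263,-13.263) -> (-19.284,-25.284) [heading=225, draw]
  RT 90: heading 225 -> 135
  REPEAT 2 [
    -- iteration 1/2 --
    RT 90: heading 135 -> 45
    FD 6: (-19.284,-25.284) -> (-15.042,-21.042) [heading=45, draw]
    -- iteration 2/2 --
    RT 90: heading 45 -> 315
    FD 6: (-15.042,-21.042) -> (-10.799,-25.284) [heading=315, draw]
  ]
  -- iteration 2/3 --
  BK 10: (-10.799,-25.284) -> (-17.87,-18.213) [heading=315, draw]
  FD 17: (-17.87,-18.213) -> (-5.849,-30.234) [heading=315, draw]
  RT 90: heading 315 -> 225
  REPEAT 2 [
    -- iteration 1/2 --
    RT 90: heading 225 -> 135
    FD 6: (-5.849,-30.234) -> (-10.092,-25.991) [heading=135, draw]
    -- iteration 2/2 --
    RT 90: heading 135 -> 45
    FD 6: (-10.092,-25.991) -> (-5.849,-21.749) [heading=45, draw]
  ]
  -- iteration 3/3 --
  BK 10: (-5.849,-21.749) -> (-12.92,-28.82) [heading=45, draw]
  FD 17: (-12.92,-28.82) -> (-0.899,-16.799) [heading=45, draw]
  RT 90: heading 45 -> 315
  REPEAT 2 [
    -- iteration 1/2 --
    RT 90: heading 315 -> 225
    FD 6: (-0.899,-16.799) -> (-5.142,-21.042) [heading=225, draw]
    -- iteration 2/2 --
    RT 90: heading 225 -> 135
    FD 6: (-5.142,-21.042) -> (-9.385,-16.799) [heading=135, draw]
  ]
]
RT 119: heading 135 -> 16
PD: pen down
FD 2: (-9.385,-16.799) -> (-7.462,-16.248) [heading=16, draw]
FD 19: (-7.462,-16.248) -> (10.802,-11.011) [heading=16, draw]
Final: pos=(10.802,-11.011), heading=16, 17 segment(s) drawn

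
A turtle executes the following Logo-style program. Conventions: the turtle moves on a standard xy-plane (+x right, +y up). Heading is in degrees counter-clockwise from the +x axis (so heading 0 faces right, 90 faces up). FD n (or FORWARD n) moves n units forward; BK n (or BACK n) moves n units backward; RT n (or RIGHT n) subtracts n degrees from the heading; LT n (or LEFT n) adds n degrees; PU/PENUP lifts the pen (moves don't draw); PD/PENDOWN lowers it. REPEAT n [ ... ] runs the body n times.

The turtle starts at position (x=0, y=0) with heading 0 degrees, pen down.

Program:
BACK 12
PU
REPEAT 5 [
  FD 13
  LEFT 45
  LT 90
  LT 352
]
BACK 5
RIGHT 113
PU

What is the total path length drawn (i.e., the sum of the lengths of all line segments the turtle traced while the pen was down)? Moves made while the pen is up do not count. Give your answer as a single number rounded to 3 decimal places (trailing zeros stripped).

Executing turtle program step by step:
Start: pos=(0,0), heading=0, pen down
BK 12: (0,0) -> (-12,0) [heading=0, draw]
PU: pen up
REPEAT 5 [
  -- iteration 1/5 --
  FD 13: (-12,0) -> (1,0) [heading=0, move]
  LT 45: heading 0 -> 45
  LT 90: heading 45 -> 135
  LT 352: heading 135 -> 127
  -- iteration 2/5 --
  FD 13: (1,0) -> (-6.824,10.382) [heading=127, move]
  LT 45: heading 127 -> 172
  LT 90: heading 172 -> 262
  LT 352: heading 262 -> 254
  -- iteration 3/5 --
  FD 13: (-6.824,10.382) -> (-10.407,-2.114) [heading=254, move]
  LT 45: heading 254 -> 299
  LT 90: heading 299 -> 29
  LT 352: heading 29 -> 21
  -- iteration 4/5 --
  FD 13: (-10.407,-2.114) -> (1.73,2.545) [heading=21, move]
  LT 45: heading 21 -> 66
  LT 90: heading 66 -> 156
  LT 352: heading 156 -> 148
  -- iteration 5/5 --
  FD 13: (1.73,2.545) -> (-9.295,9.434) [heading=148, move]
  LT 45: heading 148 -> 193
  LT 90: heading 193 -> 283
  LT 352: heading 283 -> 275
]
BK 5: (-9.295,9.434) -> (-9.731,14.415) [heading=275, move]
RT 113: heading 275 -> 162
PU: pen up
Final: pos=(-9.731,14.415), heading=162, 1 segment(s) drawn

Segment lengths:
  seg 1: (0,0) -> (-12,0), length = 12
Total = 12

Answer: 12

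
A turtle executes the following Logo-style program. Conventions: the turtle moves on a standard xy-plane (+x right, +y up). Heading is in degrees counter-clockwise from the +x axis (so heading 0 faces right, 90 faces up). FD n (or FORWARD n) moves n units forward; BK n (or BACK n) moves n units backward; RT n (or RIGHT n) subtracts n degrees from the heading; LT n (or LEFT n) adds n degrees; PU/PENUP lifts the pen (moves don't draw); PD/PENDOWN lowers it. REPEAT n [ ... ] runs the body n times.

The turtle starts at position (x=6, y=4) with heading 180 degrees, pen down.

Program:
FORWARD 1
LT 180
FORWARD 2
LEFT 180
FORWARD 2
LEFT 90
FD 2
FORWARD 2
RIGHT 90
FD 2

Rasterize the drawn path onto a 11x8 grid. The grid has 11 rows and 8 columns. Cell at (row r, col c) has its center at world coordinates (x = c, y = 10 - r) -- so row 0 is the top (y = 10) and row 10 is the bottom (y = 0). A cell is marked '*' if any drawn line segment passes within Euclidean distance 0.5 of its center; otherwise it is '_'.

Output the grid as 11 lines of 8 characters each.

Answer: ________
________
________
________
________
________
_____***
_____*__
_____*__
_____*__
___***__

Derivation:
Segment 0: (6,4) -> (5,4)
Segment 1: (5,4) -> (7,4)
Segment 2: (7,4) -> (5,4)
Segment 3: (5,4) -> (5,2)
Segment 4: (5,2) -> (5,0)
Segment 5: (5,0) -> (3,0)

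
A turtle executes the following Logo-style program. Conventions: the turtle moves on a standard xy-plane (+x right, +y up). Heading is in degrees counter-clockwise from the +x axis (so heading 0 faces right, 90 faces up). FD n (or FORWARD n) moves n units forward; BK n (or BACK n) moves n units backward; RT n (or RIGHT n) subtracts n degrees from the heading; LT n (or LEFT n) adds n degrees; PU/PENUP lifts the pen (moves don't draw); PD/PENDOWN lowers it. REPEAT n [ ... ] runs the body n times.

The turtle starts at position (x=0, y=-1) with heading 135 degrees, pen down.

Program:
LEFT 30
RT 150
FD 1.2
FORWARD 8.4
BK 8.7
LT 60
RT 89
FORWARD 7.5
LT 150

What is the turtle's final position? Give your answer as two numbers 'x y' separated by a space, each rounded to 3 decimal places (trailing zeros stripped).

Answer: 8.147 -2.581

Derivation:
Executing turtle program step by step:
Start: pos=(0,-1), heading=135, pen down
LT 30: heading 135 -> 165
RT 150: heading 165 -> 15
FD 1.2: (0,-1) -> (1.159,-0.689) [heading=15, draw]
FD 8.4: (1.159,-0.689) -> (9.273,1.485) [heading=15, draw]
BK 8.7: (9.273,1.485) -> (0.869,-0.767) [heading=15, draw]
LT 60: heading 15 -> 75
RT 89: heading 75 -> 346
FD 7.5: (0.869,-0.767) -> (8.147,-2.581) [heading=346, draw]
LT 150: heading 346 -> 136
Final: pos=(8.147,-2.581), heading=136, 4 segment(s) drawn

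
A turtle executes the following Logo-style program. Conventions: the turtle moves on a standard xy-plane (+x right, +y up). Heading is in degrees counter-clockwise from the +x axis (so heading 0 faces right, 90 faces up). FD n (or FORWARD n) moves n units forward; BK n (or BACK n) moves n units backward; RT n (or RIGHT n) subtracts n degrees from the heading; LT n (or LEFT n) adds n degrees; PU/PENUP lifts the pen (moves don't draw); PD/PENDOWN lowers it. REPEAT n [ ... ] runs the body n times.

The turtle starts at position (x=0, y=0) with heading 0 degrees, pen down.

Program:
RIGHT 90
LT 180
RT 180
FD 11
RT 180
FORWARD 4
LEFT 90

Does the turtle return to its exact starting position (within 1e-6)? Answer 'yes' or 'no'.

Executing turtle program step by step:
Start: pos=(0,0), heading=0, pen down
RT 90: heading 0 -> 270
LT 180: heading 270 -> 90
RT 180: heading 90 -> 270
FD 11: (0,0) -> (0,-11) [heading=270, draw]
RT 180: heading 270 -> 90
FD 4: (0,-11) -> (0,-7) [heading=90, draw]
LT 90: heading 90 -> 180
Final: pos=(0,-7), heading=180, 2 segment(s) drawn

Start position: (0, 0)
Final position: (0, -7)
Distance = 7; >= 1e-6 -> NOT closed

Answer: no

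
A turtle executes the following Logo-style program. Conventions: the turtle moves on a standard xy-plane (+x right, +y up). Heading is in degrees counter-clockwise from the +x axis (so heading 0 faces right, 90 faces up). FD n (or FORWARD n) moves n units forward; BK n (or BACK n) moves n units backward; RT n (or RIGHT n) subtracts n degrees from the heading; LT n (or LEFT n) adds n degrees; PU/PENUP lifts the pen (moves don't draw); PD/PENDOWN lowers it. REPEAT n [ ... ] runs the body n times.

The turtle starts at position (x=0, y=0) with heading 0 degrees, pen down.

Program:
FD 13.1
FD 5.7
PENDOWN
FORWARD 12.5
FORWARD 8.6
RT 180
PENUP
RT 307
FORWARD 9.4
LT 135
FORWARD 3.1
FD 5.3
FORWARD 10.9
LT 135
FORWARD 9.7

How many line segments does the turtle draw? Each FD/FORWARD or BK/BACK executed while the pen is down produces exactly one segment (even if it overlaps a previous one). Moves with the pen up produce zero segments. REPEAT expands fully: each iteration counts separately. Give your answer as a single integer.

Answer: 4

Derivation:
Executing turtle program step by step:
Start: pos=(0,0), heading=0, pen down
FD 13.1: (0,0) -> (13.1,0) [heading=0, draw]
FD 5.7: (13.1,0) -> (18.8,0) [heading=0, draw]
PD: pen down
FD 12.5: (18.8,0) -> (31.3,0) [heading=0, draw]
FD 8.6: (31.3,0) -> (39.9,0) [heading=0, draw]
RT 180: heading 0 -> 180
PU: pen up
RT 307: heading 180 -> 233
FD 9.4: (39.9,0) -> (34.243,-7.507) [heading=233, move]
LT 135: heading 233 -> 8
FD 3.1: (34.243,-7.507) -> (37.313,-7.076) [heading=8, move]
FD 5.3: (37.313,-7.076) -> (42.561,-6.338) [heading=8, move]
FD 10.9: (42.561,-6.338) -> (53.355,-4.821) [heading=8, move]
LT 135: heading 8 -> 143
FD 9.7: (53.355,-4.821) -> (45.608,1.016) [heading=143, move]
Final: pos=(45.608,1.016), heading=143, 4 segment(s) drawn
Segments drawn: 4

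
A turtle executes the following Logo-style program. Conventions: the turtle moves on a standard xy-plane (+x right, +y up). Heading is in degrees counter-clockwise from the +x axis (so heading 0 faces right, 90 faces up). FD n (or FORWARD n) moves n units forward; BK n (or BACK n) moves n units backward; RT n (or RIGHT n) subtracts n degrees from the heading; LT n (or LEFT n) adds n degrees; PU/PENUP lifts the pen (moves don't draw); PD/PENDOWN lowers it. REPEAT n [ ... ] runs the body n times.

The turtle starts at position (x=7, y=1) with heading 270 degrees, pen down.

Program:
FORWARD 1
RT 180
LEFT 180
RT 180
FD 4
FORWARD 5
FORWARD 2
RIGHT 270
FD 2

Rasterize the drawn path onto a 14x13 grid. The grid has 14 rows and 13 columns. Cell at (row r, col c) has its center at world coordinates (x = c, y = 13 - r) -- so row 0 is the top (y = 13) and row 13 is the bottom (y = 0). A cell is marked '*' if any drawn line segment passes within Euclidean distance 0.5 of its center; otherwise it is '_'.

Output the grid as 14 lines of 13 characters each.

Answer: _____________
_____________
_____***_____
_______*_____
_______*_____
_______*_____
_______*_____
_______*_____
_______*_____
_______*_____
_______*_____
_______*_____
_______*_____
_______*_____

Derivation:
Segment 0: (7,1) -> (7,0)
Segment 1: (7,0) -> (7,4)
Segment 2: (7,4) -> (7,9)
Segment 3: (7,9) -> (7,11)
Segment 4: (7,11) -> (5,11)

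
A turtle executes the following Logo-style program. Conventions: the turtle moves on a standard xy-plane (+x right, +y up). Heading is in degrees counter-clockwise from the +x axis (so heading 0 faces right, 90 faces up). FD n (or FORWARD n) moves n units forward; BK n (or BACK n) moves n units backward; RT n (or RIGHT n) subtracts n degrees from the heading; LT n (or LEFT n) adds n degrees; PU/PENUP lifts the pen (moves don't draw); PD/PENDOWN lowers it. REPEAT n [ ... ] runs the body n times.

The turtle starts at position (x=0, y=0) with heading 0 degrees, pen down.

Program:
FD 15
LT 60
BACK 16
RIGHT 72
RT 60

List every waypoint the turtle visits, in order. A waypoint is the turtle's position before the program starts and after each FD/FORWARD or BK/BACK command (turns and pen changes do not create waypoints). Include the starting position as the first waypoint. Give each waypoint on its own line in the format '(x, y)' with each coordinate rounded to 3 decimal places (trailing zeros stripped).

Answer: (0, 0)
(15, 0)
(7, -13.856)

Derivation:
Executing turtle program step by step:
Start: pos=(0,0), heading=0, pen down
FD 15: (0,0) -> (15,0) [heading=0, draw]
LT 60: heading 0 -> 60
BK 16: (15,0) -> (7,-13.856) [heading=60, draw]
RT 72: heading 60 -> 348
RT 60: heading 348 -> 288
Final: pos=(7,-13.856), heading=288, 2 segment(s) drawn
Waypoints (3 total):
(0, 0)
(15, 0)
(7, -13.856)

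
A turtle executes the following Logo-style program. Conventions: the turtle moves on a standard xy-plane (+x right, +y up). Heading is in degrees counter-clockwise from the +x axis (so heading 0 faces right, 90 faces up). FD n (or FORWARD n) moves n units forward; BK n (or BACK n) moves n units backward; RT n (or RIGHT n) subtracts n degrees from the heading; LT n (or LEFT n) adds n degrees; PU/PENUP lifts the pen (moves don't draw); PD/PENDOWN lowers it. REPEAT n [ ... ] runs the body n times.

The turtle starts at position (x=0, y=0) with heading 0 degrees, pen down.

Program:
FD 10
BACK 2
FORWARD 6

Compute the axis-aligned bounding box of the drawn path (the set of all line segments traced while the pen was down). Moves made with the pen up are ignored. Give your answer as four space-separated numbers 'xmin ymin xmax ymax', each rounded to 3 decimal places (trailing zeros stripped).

Answer: 0 0 14 0

Derivation:
Executing turtle program step by step:
Start: pos=(0,0), heading=0, pen down
FD 10: (0,0) -> (10,0) [heading=0, draw]
BK 2: (10,0) -> (8,0) [heading=0, draw]
FD 6: (8,0) -> (14,0) [heading=0, draw]
Final: pos=(14,0), heading=0, 3 segment(s) drawn

Segment endpoints: x in {0, 8, 10, 14}, y in {0}
xmin=0, ymin=0, xmax=14, ymax=0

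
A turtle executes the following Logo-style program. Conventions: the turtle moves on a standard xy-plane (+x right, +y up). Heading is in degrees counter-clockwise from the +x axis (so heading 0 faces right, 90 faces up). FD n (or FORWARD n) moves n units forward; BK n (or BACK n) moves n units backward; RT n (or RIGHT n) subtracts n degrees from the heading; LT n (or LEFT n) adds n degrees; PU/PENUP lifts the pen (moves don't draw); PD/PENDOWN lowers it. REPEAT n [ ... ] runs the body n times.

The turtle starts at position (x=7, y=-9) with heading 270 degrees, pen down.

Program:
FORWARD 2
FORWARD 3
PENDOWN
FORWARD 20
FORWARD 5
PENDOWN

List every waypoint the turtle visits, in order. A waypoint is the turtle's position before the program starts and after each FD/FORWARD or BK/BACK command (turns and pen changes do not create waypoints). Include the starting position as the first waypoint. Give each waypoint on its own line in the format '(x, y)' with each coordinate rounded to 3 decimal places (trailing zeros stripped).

Executing turtle program step by step:
Start: pos=(7,-9), heading=270, pen down
FD 2: (7,-9) -> (7,-11) [heading=270, draw]
FD 3: (7,-11) -> (7,-14) [heading=270, draw]
PD: pen down
FD 20: (7,-14) -> (7,-34) [heading=270, draw]
FD 5: (7,-34) -> (7,-39) [heading=270, draw]
PD: pen down
Final: pos=(7,-39), heading=270, 4 segment(s) drawn
Waypoints (5 total):
(7, -9)
(7, -11)
(7, -14)
(7, -34)
(7, -39)

Answer: (7, -9)
(7, -11)
(7, -14)
(7, -34)
(7, -39)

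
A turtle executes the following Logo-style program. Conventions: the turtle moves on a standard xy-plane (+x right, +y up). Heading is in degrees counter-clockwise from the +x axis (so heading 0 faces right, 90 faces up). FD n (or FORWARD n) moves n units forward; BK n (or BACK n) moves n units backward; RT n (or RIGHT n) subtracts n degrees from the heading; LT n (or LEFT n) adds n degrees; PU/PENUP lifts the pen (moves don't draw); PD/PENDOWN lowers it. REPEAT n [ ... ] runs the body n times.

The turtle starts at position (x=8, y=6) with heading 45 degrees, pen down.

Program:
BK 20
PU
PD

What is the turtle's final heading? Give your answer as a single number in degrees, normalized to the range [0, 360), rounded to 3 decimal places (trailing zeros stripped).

Executing turtle program step by step:
Start: pos=(8,6), heading=45, pen down
BK 20: (8,6) -> (-6.142,-8.142) [heading=45, draw]
PU: pen up
PD: pen down
Final: pos=(-6.142,-8.142), heading=45, 1 segment(s) drawn

Answer: 45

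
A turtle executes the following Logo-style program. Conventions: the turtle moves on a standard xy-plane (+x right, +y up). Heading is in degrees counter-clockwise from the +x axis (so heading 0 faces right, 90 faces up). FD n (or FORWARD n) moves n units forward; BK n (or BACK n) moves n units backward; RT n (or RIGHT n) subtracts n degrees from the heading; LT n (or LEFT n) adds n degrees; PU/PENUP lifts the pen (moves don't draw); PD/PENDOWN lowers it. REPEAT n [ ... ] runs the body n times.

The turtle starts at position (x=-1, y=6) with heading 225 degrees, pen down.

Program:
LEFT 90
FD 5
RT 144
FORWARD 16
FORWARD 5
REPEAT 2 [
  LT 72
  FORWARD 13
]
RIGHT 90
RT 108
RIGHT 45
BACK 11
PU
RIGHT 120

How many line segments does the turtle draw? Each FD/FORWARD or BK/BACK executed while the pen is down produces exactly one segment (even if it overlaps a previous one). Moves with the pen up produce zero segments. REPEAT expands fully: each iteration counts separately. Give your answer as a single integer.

Executing turtle program step by step:
Start: pos=(-1,6), heading=225, pen down
LT 90: heading 225 -> 315
FD 5: (-1,6) -> (2.536,2.464) [heading=315, draw]
RT 144: heading 315 -> 171
FD 16: (2.536,2.464) -> (-13.267,4.967) [heading=171, draw]
FD 5: (-13.267,4.967) -> (-18.206,5.75) [heading=171, draw]
REPEAT 2 [
  -- iteration 1/2 --
  LT 72: heading 171 -> 243
  FD 13: (-18.206,5.75) -> (-24.108,-5.833) [heading=243, draw]
  -- iteration 2/2 --
  LT 72: heading 243 -> 315
  FD 13: (-24.108,-5.833) -> (-14.915,-15.026) [heading=315, draw]
]
RT 90: heading 315 -> 225
RT 108: heading 225 -> 117
RT 45: heading 117 -> 72
BK 11: (-14.915,-15.026) -> (-18.315,-25.488) [heading=72, draw]
PU: pen up
RT 120: heading 72 -> 312
Final: pos=(-18.315,-25.488), heading=312, 6 segment(s) drawn
Segments drawn: 6

Answer: 6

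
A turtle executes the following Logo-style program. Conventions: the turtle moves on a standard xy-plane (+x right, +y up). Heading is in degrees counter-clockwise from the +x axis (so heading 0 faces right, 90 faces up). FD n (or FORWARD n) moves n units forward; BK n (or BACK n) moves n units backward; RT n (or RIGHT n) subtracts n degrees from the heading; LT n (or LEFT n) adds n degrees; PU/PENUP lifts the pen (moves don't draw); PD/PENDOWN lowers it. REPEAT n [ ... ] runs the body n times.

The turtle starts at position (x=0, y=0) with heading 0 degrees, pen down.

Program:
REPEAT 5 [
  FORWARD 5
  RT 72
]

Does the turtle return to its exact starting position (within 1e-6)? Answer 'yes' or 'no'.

Executing turtle program step by step:
Start: pos=(0,0), heading=0, pen down
REPEAT 5 [
  -- iteration 1/5 --
  FD 5: (0,0) -> (5,0) [heading=0, draw]
  RT 72: heading 0 -> 288
  -- iteration 2/5 --
  FD 5: (5,0) -> (6.545,-4.755) [heading=288, draw]
  RT 72: heading 288 -> 216
  -- iteration 3/5 --
  FD 5: (6.545,-4.755) -> (2.5,-7.694) [heading=216, draw]
  RT 72: heading 216 -> 144
  -- iteration 4/5 --
  FD 5: (2.5,-7.694) -> (-1.545,-4.755) [heading=144, draw]
  RT 72: heading 144 -> 72
  -- iteration 5/5 --
  FD 5: (-1.545,-4.755) -> (0,0) [heading=72, draw]
  RT 72: heading 72 -> 0
]
Final: pos=(0,0), heading=0, 5 segment(s) drawn

Start position: (0, 0)
Final position: (0, 0)
Distance = 0; < 1e-6 -> CLOSED

Answer: yes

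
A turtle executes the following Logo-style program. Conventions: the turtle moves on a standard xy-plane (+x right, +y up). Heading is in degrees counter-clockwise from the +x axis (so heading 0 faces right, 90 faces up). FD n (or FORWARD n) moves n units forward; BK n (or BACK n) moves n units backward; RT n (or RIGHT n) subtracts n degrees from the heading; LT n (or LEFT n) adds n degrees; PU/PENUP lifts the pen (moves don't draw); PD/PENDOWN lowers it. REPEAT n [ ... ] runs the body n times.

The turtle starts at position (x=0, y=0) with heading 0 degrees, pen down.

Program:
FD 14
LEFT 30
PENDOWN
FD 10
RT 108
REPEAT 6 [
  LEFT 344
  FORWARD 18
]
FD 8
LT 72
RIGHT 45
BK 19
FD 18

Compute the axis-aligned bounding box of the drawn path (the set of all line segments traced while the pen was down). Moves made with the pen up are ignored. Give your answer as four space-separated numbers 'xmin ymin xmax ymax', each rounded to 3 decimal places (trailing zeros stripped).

Executing turtle program step by step:
Start: pos=(0,0), heading=0, pen down
FD 14: (0,0) -> (14,0) [heading=0, draw]
LT 30: heading 0 -> 30
PD: pen down
FD 10: (14,0) -> (22.66,5) [heading=30, draw]
RT 108: heading 30 -> 282
REPEAT 6 [
  -- iteration 1/6 --
  LT 344: heading 282 -> 266
  FD 18: (22.66,5) -> (21.405,-12.956) [heading=266, draw]
  -- iteration 2/6 --
  LT 344: heading 266 -> 250
  FD 18: (21.405,-12.956) -> (15.248,-29.871) [heading=250, draw]
  -- iteration 3/6 --
  LT 344: heading 250 -> 234
  FD 18: (15.248,-29.871) -> (4.668,-44.433) [heading=234, draw]
  -- iteration 4/6 --
  LT 344: heading 234 -> 218
  FD 18: (4.668,-44.433) -> (-9.516,-55.515) [heading=218, draw]
  -- iteration 5/6 --
  LT 344: heading 218 -> 202
  FD 18: (-9.516,-55.515) -> (-26.205,-62.258) [heading=202, draw]
  -- iteration 6/6 --
  LT 344: heading 202 -> 186
  FD 18: (-26.205,-62.258) -> (-44.107,-64.139) [heading=186, draw]
]
FD 8: (-44.107,-64.139) -> (-52.063,-64.975) [heading=186, draw]
LT 72: heading 186 -> 258
RT 45: heading 258 -> 213
BK 19: (-52.063,-64.975) -> (-36.128,-54.627) [heading=213, draw]
FD 18: (-36.128,-54.627) -> (-51.224,-64.431) [heading=213, draw]
Final: pos=(-51.224,-64.431), heading=213, 11 segment(s) drawn

Segment endpoints: x in {-52.063, -51.224, -44.107, -36.128, -26.205, -9.516, 0, 4.668, 14, 15.248, 21.405, 22.66}, y in {-64.975, -64.431, -64.139, -62.258, -55.515, -54.627, -44.433, -29.871, -12.956, 0, 5}
xmin=-52.063, ymin=-64.975, xmax=22.66, ymax=5

Answer: -52.063 -64.975 22.66 5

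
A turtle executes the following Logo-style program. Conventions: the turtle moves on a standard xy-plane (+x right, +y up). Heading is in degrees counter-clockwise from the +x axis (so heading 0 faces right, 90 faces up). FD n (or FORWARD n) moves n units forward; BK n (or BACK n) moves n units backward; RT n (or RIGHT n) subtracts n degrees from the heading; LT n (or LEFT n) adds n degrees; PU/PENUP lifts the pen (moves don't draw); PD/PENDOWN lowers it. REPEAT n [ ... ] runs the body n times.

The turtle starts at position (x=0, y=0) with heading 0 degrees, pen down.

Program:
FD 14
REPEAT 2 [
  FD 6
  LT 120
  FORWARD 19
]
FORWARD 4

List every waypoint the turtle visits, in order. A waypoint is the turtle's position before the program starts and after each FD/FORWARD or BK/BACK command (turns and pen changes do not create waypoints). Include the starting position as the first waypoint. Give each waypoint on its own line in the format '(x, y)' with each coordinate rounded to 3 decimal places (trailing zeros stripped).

Answer: (0, 0)
(14, 0)
(20, 0)
(10.5, 16.454)
(7.5, 21.651)
(-2, 5.196)
(-4, 1.732)

Derivation:
Executing turtle program step by step:
Start: pos=(0,0), heading=0, pen down
FD 14: (0,0) -> (14,0) [heading=0, draw]
REPEAT 2 [
  -- iteration 1/2 --
  FD 6: (14,0) -> (20,0) [heading=0, draw]
  LT 120: heading 0 -> 120
  FD 19: (20,0) -> (10.5,16.454) [heading=120, draw]
  -- iteration 2/2 --
  FD 6: (10.5,16.454) -> (7.5,21.651) [heading=120, draw]
  LT 120: heading 120 -> 240
  FD 19: (7.5,21.651) -> (-2,5.196) [heading=240, draw]
]
FD 4: (-2,5.196) -> (-4,1.732) [heading=240, draw]
Final: pos=(-4,1.732), heading=240, 6 segment(s) drawn
Waypoints (7 total):
(0, 0)
(14, 0)
(20, 0)
(10.5, 16.454)
(7.5, 21.651)
(-2, 5.196)
(-4, 1.732)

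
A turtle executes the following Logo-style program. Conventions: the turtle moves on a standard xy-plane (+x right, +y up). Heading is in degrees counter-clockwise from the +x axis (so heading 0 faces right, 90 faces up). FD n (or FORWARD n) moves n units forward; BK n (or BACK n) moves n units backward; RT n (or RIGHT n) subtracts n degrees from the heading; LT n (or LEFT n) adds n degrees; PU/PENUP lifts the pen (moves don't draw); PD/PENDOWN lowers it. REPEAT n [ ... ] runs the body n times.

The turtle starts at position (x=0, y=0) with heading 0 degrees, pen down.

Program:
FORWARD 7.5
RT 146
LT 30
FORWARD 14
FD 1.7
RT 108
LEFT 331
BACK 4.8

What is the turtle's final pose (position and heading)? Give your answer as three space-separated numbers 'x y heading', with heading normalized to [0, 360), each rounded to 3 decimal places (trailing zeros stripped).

Answer: 2.021 -18.701 107

Derivation:
Executing turtle program step by step:
Start: pos=(0,0), heading=0, pen down
FD 7.5: (0,0) -> (7.5,0) [heading=0, draw]
RT 146: heading 0 -> 214
LT 30: heading 214 -> 244
FD 14: (7.5,0) -> (1.363,-12.583) [heading=244, draw]
FD 1.7: (1.363,-12.583) -> (0.618,-14.111) [heading=244, draw]
RT 108: heading 244 -> 136
LT 331: heading 136 -> 107
BK 4.8: (0.618,-14.111) -> (2.021,-18.701) [heading=107, draw]
Final: pos=(2.021,-18.701), heading=107, 4 segment(s) drawn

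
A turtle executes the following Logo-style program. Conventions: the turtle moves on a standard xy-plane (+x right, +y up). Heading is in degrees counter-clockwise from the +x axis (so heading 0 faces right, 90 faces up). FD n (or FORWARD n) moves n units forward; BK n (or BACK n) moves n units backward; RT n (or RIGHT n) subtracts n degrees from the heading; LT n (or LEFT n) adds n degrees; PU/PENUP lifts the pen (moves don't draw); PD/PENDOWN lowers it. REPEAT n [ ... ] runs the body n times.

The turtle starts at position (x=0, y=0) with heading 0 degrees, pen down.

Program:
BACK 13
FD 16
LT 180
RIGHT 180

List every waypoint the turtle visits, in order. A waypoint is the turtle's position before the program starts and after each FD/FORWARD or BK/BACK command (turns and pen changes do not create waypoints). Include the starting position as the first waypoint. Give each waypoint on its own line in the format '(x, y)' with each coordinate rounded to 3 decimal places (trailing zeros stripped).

Executing turtle program step by step:
Start: pos=(0,0), heading=0, pen down
BK 13: (0,0) -> (-13,0) [heading=0, draw]
FD 16: (-13,0) -> (3,0) [heading=0, draw]
LT 180: heading 0 -> 180
RT 180: heading 180 -> 0
Final: pos=(3,0), heading=0, 2 segment(s) drawn
Waypoints (3 total):
(0, 0)
(-13, 0)
(3, 0)

Answer: (0, 0)
(-13, 0)
(3, 0)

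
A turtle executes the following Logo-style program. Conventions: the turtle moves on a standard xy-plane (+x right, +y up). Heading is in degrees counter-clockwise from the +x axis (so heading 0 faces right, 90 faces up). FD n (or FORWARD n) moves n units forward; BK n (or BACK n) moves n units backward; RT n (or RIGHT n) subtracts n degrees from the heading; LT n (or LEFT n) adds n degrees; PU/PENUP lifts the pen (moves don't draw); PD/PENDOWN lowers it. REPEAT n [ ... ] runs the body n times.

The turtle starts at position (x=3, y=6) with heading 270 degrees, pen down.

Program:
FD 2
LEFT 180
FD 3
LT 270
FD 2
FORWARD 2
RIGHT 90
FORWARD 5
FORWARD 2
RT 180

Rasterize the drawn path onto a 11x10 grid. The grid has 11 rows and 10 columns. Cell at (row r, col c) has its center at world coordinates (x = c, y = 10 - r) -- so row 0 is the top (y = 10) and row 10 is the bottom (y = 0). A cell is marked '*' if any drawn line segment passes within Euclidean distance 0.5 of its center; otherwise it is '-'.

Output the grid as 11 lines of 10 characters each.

Answer: ----------
----------
----------
---*****--
---*---*--
---*---*--
---*---*--
-------*--
-------*--
-------*--
-------*--

Derivation:
Segment 0: (3,6) -> (3,4)
Segment 1: (3,4) -> (3,7)
Segment 2: (3,7) -> (5,7)
Segment 3: (5,7) -> (7,7)
Segment 4: (7,7) -> (7,2)
Segment 5: (7,2) -> (7,-0)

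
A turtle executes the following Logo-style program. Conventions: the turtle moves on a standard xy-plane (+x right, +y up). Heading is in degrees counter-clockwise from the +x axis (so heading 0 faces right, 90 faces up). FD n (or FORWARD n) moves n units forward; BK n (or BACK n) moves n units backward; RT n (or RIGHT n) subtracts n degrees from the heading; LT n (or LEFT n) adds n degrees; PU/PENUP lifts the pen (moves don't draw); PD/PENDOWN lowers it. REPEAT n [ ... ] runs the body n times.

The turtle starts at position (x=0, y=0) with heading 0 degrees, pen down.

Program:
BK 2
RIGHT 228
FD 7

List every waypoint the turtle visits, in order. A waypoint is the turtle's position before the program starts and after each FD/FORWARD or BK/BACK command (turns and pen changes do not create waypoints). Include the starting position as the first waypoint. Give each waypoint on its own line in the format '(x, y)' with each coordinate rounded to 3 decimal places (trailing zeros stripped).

Executing turtle program step by step:
Start: pos=(0,0), heading=0, pen down
BK 2: (0,0) -> (-2,0) [heading=0, draw]
RT 228: heading 0 -> 132
FD 7: (-2,0) -> (-6.684,5.202) [heading=132, draw]
Final: pos=(-6.684,5.202), heading=132, 2 segment(s) drawn
Waypoints (3 total):
(0, 0)
(-2, 0)
(-6.684, 5.202)

Answer: (0, 0)
(-2, 0)
(-6.684, 5.202)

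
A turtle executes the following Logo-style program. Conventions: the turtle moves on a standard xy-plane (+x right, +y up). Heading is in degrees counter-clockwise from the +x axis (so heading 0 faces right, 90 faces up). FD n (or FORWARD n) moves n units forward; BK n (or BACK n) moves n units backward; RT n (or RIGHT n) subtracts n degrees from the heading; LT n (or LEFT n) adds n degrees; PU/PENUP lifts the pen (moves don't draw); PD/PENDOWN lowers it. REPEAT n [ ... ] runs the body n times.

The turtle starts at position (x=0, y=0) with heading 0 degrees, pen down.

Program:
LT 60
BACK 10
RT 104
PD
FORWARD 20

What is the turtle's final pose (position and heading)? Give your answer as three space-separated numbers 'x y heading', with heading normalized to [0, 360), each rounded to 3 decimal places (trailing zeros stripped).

Executing turtle program step by step:
Start: pos=(0,0), heading=0, pen down
LT 60: heading 0 -> 60
BK 10: (0,0) -> (-5,-8.66) [heading=60, draw]
RT 104: heading 60 -> 316
PD: pen down
FD 20: (-5,-8.66) -> (9.387,-22.553) [heading=316, draw]
Final: pos=(9.387,-22.553), heading=316, 2 segment(s) drawn

Answer: 9.387 -22.553 316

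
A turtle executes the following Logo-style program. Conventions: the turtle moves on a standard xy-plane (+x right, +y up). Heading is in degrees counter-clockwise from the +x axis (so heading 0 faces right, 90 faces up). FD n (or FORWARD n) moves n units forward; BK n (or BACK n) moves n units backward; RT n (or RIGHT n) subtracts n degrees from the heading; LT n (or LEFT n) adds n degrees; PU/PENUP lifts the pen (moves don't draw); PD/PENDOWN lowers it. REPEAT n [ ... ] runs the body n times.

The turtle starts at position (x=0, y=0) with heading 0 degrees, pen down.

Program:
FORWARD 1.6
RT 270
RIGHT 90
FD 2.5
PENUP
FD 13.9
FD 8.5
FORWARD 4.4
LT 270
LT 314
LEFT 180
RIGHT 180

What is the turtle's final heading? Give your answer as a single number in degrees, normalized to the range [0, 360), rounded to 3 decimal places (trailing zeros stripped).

Answer: 224

Derivation:
Executing turtle program step by step:
Start: pos=(0,0), heading=0, pen down
FD 1.6: (0,0) -> (1.6,0) [heading=0, draw]
RT 270: heading 0 -> 90
RT 90: heading 90 -> 0
FD 2.5: (1.6,0) -> (4.1,0) [heading=0, draw]
PU: pen up
FD 13.9: (4.1,0) -> (18,0) [heading=0, move]
FD 8.5: (18,0) -> (26.5,0) [heading=0, move]
FD 4.4: (26.5,0) -> (30.9,0) [heading=0, move]
LT 270: heading 0 -> 270
LT 314: heading 270 -> 224
LT 180: heading 224 -> 44
RT 180: heading 44 -> 224
Final: pos=(30.9,0), heading=224, 2 segment(s) drawn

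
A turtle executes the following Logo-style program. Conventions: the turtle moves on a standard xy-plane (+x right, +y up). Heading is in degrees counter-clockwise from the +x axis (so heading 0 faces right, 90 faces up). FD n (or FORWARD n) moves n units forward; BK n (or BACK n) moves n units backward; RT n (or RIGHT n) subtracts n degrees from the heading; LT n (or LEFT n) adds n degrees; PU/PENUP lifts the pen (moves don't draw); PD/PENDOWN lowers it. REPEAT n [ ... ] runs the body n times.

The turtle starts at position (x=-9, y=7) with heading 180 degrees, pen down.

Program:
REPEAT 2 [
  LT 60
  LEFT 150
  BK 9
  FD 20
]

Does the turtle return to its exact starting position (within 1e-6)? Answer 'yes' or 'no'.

Answer: no

Derivation:
Executing turtle program step by step:
Start: pos=(-9,7), heading=180, pen down
REPEAT 2 [
  -- iteration 1/2 --
  LT 60: heading 180 -> 240
  LT 150: heading 240 -> 30
  BK 9: (-9,7) -> (-16.794,2.5) [heading=30, draw]
  FD 20: (-16.794,2.5) -> (0.526,12.5) [heading=30, draw]
  -- iteration 2/2 --
  LT 60: heading 30 -> 90
  LT 150: heading 90 -> 240
  BK 9: (0.526,12.5) -> (5.026,20.294) [heading=240, draw]
  FD 20: (5.026,20.294) -> (-4.974,2.974) [heading=240, draw]
]
Final: pos=(-4.974,2.974), heading=240, 4 segment(s) drawn

Start position: (-9, 7)
Final position: (-4.974, 2.974)
Distance = 5.694; >= 1e-6 -> NOT closed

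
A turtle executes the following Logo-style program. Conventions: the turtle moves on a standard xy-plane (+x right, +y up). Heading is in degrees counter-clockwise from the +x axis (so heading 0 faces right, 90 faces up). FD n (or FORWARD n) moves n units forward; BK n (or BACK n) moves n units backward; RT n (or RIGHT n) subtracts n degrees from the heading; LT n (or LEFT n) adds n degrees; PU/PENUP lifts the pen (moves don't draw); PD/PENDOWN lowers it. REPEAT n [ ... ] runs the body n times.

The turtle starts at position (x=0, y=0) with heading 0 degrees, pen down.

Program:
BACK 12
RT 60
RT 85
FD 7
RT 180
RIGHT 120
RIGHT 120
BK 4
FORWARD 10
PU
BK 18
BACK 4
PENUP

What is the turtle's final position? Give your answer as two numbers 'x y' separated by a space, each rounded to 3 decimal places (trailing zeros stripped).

Executing turtle program step by step:
Start: pos=(0,0), heading=0, pen down
BK 12: (0,0) -> (-12,0) [heading=0, draw]
RT 60: heading 0 -> 300
RT 85: heading 300 -> 215
FD 7: (-12,0) -> (-17.734,-4.015) [heading=215, draw]
RT 180: heading 215 -> 35
RT 120: heading 35 -> 275
RT 120: heading 275 -> 155
BK 4: (-17.734,-4.015) -> (-14.109,-5.706) [heading=155, draw]
FD 10: (-14.109,-5.706) -> (-23.172,-1.479) [heading=155, draw]
PU: pen up
BK 18: (-23.172,-1.479) -> (-6.858,-9.086) [heading=155, move]
BK 4: (-6.858,-9.086) -> (-3.233,-10.777) [heading=155, move]
PU: pen up
Final: pos=(-3.233,-10.777), heading=155, 4 segment(s) drawn

Answer: -3.233 -10.777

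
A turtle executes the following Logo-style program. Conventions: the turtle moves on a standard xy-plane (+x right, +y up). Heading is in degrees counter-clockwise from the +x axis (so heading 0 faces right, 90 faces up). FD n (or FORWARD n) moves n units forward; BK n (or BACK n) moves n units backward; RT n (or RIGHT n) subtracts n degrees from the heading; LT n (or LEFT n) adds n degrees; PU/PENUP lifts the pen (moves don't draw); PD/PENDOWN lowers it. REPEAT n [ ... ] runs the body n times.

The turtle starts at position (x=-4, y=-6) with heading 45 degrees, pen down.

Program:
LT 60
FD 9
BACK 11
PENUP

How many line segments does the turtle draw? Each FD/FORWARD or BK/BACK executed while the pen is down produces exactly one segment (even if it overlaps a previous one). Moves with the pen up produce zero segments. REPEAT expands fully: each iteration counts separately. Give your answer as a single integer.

Answer: 2

Derivation:
Executing turtle program step by step:
Start: pos=(-4,-6), heading=45, pen down
LT 60: heading 45 -> 105
FD 9: (-4,-6) -> (-6.329,2.693) [heading=105, draw]
BK 11: (-6.329,2.693) -> (-3.482,-7.932) [heading=105, draw]
PU: pen up
Final: pos=(-3.482,-7.932), heading=105, 2 segment(s) drawn
Segments drawn: 2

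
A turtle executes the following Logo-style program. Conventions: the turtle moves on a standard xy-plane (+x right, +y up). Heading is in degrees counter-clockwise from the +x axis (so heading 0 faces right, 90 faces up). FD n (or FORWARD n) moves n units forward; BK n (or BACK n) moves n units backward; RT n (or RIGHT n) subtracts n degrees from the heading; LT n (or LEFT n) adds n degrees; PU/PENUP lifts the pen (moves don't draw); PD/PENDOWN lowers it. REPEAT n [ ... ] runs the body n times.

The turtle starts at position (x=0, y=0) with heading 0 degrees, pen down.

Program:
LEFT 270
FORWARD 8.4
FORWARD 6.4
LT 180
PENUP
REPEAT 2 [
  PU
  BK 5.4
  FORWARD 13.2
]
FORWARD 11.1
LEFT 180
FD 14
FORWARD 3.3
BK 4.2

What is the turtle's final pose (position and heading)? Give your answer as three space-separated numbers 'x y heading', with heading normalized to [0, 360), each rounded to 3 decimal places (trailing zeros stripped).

Executing turtle program step by step:
Start: pos=(0,0), heading=0, pen down
LT 270: heading 0 -> 270
FD 8.4: (0,0) -> (0,-8.4) [heading=270, draw]
FD 6.4: (0,-8.4) -> (0,-14.8) [heading=270, draw]
LT 180: heading 270 -> 90
PU: pen up
REPEAT 2 [
  -- iteration 1/2 --
  PU: pen up
  BK 5.4: (0,-14.8) -> (0,-20.2) [heading=90, move]
  FD 13.2: (0,-20.2) -> (0,-7) [heading=90, move]
  -- iteration 2/2 --
  PU: pen up
  BK 5.4: (0,-7) -> (0,-12.4) [heading=90, move]
  FD 13.2: (0,-12.4) -> (0,0.8) [heading=90, move]
]
FD 11.1: (0,0.8) -> (0,11.9) [heading=90, move]
LT 180: heading 90 -> 270
FD 14: (0,11.9) -> (0,-2.1) [heading=270, move]
FD 3.3: (0,-2.1) -> (0,-5.4) [heading=270, move]
BK 4.2: (0,-5.4) -> (0,-1.2) [heading=270, move]
Final: pos=(0,-1.2), heading=270, 2 segment(s) drawn

Answer: 0 -1.2 270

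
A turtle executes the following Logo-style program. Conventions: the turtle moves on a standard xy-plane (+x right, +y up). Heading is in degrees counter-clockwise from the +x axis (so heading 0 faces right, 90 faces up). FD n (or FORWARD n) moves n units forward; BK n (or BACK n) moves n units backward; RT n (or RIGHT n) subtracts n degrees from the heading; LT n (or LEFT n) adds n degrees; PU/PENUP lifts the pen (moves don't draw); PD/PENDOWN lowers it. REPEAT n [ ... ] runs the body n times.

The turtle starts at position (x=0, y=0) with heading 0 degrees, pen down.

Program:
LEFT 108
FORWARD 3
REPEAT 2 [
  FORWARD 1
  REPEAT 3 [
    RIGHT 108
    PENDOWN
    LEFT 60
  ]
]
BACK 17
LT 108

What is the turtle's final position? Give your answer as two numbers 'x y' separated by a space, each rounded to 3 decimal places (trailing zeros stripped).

Answer: 16.573 3.216

Derivation:
Executing turtle program step by step:
Start: pos=(0,0), heading=0, pen down
LT 108: heading 0 -> 108
FD 3: (0,0) -> (-0.927,2.853) [heading=108, draw]
REPEAT 2 [
  -- iteration 1/2 --
  FD 1: (-0.927,2.853) -> (-1.236,3.804) [heading=108, draw]
  REPEAT 3 [
    -- iteration 1/3 --
    RT 108: heading 108 -> 0
    PD: pen down
    LT 60: heading 0 -> 60
    -- iteration 2/3 --
    RT 108: heading 60 -> 312
    PD: pen down
    LT 60: heading 312 -> 12
    -- iteration 3/3 --
    RT 108: heading 12 -> 264
    PD: pen down
    LT 60: heading 264 -> 324
  ]
  -- iteration 2/2 --
  FD 1: (-1.236,3.804) -> (-0.427,3.216) [heading=324, draw]
  REPEAT 3 [
    -- iteration 1/3 --
    RT 108: heading 324 -> 216
    PD: pen down
    LT 60: heading 216 -> 276
    -- iteration 2/3 --
    RT 108: heading 276 -> 168
    PD: pen down
    LT 60: heading 168 -> 228
    -- iteration 3/3 --
    RT 108: heading 228 -> 120
    PD: pen down
    LT 60: heading 120 -> 180
  ]
]
BK 17: (-0.427,3.216) -> (16.573,3.216) [heading=180, draw]
LT 108: heading 180 -> 288
Final: pos=(16.573,3.216), heading=288, 4 segment(s) drawn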